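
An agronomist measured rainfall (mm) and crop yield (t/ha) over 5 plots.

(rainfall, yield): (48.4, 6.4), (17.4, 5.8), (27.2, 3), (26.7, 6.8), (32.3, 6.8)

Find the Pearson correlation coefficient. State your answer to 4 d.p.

0.2466

n = 5, Σx = 152, Σy = 28.8, Σx² = 5141.34, Σy² = 176.08, Σxy = 893.48
nΣxy − ΣxΣy = 4467.4 − 4377.6 = 89.8
nΣx² − (Σx)² = 25706.7 − 23104 = 2602.7; nΣy² − (Σy)² = 880.4 − 829.44 = 50.96
r = 89.8 / √(2602.7 × 50.96) = 89.8 / 364.1890 ≈ 0.2466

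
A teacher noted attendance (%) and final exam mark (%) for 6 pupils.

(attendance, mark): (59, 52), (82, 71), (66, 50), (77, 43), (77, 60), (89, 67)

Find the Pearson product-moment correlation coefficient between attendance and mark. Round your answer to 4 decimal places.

n = 6, Σx = 450, Σy = 343, Σx² = 34340, Σy² = 20183, Σxy = 26084
nΣxy − ΣxΣy = 156504 − 154350 = 2154
nΣx² − (Σx)² = 206040 − 202500 = 3540; nΣy² − (Σy)² = 121098 − 117649 = 3449
r = 2154 / √(3540 × 3449) = 2154 / 3494.2038 ≈ 0.6164

0.6164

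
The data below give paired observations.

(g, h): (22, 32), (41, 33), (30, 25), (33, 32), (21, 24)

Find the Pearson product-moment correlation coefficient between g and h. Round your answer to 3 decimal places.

0.522

n = 5, Σg = 147, Σh = 146, Σg² = 4595, Σh² = 4338, Σgh = 4367
nΣgh − ΣgΣh = 21835 − 21462 = 373
nΣg² − (Σg)² = 22975 − 21609 = 1366; nΣh² − (Σh)² = 21690 − 21316 = 374
r = 373 / √(1366 × 374) = 373 / 714.7615 ≈ 0.522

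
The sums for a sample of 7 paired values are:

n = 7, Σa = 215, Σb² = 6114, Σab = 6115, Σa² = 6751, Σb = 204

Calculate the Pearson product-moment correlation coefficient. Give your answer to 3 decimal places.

r = (nΣab − ΣaΣb) / √[(nΣa² − (Σa)²)(nΣb² − (Σb)²)]
Numerator: 7×6115 − 215×204 = -1055
Denominator: √[(47257 − 46225)(42798 − 41616)] = √[1032 × 1182] = 1104.4564
r = -1055 / 1104.4564 ≈ -0.955

-0.955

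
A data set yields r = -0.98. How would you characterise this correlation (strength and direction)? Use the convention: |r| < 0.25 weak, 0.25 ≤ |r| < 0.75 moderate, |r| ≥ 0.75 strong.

strong negative

r = -0.98 < 0 so the relationship is negative.
|r| = 0.98, which falls in the strong range.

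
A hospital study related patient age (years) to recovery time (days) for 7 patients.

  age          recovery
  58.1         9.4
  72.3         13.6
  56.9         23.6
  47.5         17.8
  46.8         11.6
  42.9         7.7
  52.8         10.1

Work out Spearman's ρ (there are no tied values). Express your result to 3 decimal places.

0.321

Rank age: 6, 7, 5, 3, 2, 1, 4
Rank recovery: 2, 5, 7, 6, 4, 1, 3
d = rank(age) − rank(recovery): 4, 2, -2, -3, -2, 0, 1; Σd² = 38
ρ = 1 − 6Σd² / [n(n²−1)] = 1 − 6×38 / (7×48) = 1 − 228/336 ≈ 0.321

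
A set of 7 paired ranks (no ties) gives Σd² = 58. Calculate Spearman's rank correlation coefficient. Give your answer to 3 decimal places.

-0.036

ρ = 1 − 6Σd² / [n(n²−1)] = 1 − 6×58 / (7×48)
  = 1 − 348/336 = 1 − 1.0357 ≈ -0.036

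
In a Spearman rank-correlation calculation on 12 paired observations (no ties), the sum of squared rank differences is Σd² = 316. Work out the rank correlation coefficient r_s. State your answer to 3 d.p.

ρ = 1 − 6Σd² / [n(n²−1)] = 1 − 6×316 / (12×143)
  = 1 − 1896/1716 = 1 − 1.1049 ≈ -0.105

-0.105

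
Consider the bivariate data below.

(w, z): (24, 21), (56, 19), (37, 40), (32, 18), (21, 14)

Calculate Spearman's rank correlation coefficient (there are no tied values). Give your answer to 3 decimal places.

Rank w: 2, 5, 4, 3, 1
Rank z: 4, 3, 5, 2, 1
d = rank(w) − rank(z): -2, 2, -1, 1, 0; Σd² = 10
ρ = 1 − 6Σd² / [n(n²−1)] = 1 − 6×10 / (5×24) = 1 − 60/120 ≈ 0.500

0.500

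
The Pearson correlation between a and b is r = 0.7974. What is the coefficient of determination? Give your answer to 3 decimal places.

0.636

r² = (0.7974)² = 0.636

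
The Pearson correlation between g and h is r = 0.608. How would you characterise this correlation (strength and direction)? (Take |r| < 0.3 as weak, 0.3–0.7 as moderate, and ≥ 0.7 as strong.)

r = 0.608 > 0 so the relationship is positive.
|r| = 0.608, which falls in the moderate range.

moderate positive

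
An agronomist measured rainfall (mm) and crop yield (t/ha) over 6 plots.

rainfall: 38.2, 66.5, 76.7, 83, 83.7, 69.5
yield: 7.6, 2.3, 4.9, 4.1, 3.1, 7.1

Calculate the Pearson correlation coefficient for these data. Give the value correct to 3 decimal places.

-0.628

n = 6, Σx = 417.6, Σy = 29.1, Σx² = 30489.32, Σy² = 163.89, Σxy = 1912.32
nΣxy − ΣxΣy = 11473.92 − 12152.16 = -678.24
nΣx² − (Σx)² = 182935.92 − 174389.76 = 8546.16; nΣy² − (Σy)² = 983.34 − 846.81 = 136.53
r = -678.24 / √(8546.16 × 136.53) = -678.24 / 1080.1885 ≈ -0.628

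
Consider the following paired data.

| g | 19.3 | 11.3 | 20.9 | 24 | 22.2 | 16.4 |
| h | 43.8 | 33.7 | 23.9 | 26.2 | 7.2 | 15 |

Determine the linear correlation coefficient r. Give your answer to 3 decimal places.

n = 6, Σg = 114.1, Σh = 149.8, Σg² = 2274.79, Σh² = 4588.62, Σgh = 2760.3
nΣgh − ΣgΣh = 16561.8 − 17092.18 = -530.38
nΣg² − (Σg)² = 13648.74 − 13018.81 = 629.93; nΣh² − (Σh)² = 27531.72 − 22440.04 = 5091.68
r = -530.38 / √(629.93 × 5091.68) = -530.38 / 1790.9221 ≈ -0.296

-0.296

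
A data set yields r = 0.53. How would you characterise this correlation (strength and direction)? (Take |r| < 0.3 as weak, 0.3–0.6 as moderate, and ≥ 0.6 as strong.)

moderate positive

r = 0.53 > 0 so the relationship is positive.
|r| = 0.53, which falls in the moderate range.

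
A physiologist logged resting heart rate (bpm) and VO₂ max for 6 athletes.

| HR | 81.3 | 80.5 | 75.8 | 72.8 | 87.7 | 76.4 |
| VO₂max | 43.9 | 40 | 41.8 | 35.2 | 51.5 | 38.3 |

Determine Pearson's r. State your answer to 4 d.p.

n = 6, Σx = 474.5, Σy = 250.7, Σx² = 37663.67, Σy² = 10632.63, Σxy = 19962.74
nΣxy − ΣxΣy = 119776.44 − 118957.15 = 819.29
nΣx² − (Σx)² = 225982.02 − 225150.25 = 831.77; nΣy² − (Σy)² = 63795.78 − 62850.49 = 945.29
r = 819.29 / √(831.77 × 945.29) = 819.29 / 886.7152 ≈ 0.9240

0.9240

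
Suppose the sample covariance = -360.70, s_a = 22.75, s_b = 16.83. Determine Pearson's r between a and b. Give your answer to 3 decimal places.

r = Cov(a,b) / (s_a · s_b) = -360.70 / (22.75 × 16.83)
  = -360.70 / 382.8825 ≈ -0.942

-0.942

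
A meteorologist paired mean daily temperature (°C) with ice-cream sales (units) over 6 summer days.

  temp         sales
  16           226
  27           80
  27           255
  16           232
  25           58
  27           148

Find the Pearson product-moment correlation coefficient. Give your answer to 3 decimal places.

-0.504

n = 6, Σx = 138, Σy = 999, Σx² = 3324, Σy² = 201593, Σxy = 21819
nΣxy − ΣxΣy = 130914 − 137862 = -6948
nΣx² − (Σx)² = 19944 − 19044 = 900; nΣy² − (Σy)² = 1209558 − 998001 = 211557
r = -6948 / √(900 × 211557) = -6948 / 13798.5978 ≈ -0.504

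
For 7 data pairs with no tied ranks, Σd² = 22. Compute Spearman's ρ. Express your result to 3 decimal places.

ρ = 1 − 6Σd² / [n(n²−1)] = 1 − 6×22 / (7×48)
  = 1 − 132/336 = 1 − 0.3929 ≈ 0.607

0.607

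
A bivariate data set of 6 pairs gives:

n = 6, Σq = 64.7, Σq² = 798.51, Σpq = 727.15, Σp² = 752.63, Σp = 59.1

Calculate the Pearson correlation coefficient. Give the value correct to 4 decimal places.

r = (nΣpq − ΣpΣq) / √[(nΣp² − (Σp)²)(nΣq² − (Σq)²)]
Numerator: 6×727.15 − 59.1×64.7 = 539.13
Denominator: √[(4515.78 − 3492.81)(4791.06 − 4186.09)] = √[1022.97 × 604.97] = 786.6805
r = 539.13 / 786.6805 ≈ 0.6853

0.6853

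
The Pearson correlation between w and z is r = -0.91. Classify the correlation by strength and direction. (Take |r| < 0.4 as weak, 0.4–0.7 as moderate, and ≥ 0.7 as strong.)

r = -0.91 < 0 so the relationship is negative.
|r| = 0.91, which falls in the strong range.

strong negative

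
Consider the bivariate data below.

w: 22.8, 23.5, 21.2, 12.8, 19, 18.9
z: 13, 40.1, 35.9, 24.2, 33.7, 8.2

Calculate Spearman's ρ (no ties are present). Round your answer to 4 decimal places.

Rank w: 5, 6, 4, 1, 3, 2
Rank z: 2, 6, 5, 3, 4, 1
d = rank(w) − rank(z): 3, 0, -1, -2, -1, 1; Σd² = 16
ρ = 1 − 6Σd² / [n(n²−1)] = 1 − 6×16 / (6×35) = 1 − 96/210 ≈ 0.5429

0.5429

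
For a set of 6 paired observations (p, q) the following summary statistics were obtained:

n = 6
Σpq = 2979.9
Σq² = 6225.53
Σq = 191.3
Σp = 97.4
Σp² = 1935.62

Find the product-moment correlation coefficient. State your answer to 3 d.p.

-0.593

r = (nΣpq − ΣpΣq) / √[(nΣp² − (Σp)²)(nΣq² − (Σq)²)]
Numerator: 6×2979.9 − 97.4×191.3 = -753.22
Denominator: √[(11613.72 − 9486.76)(37353.18 − 36595.69)] = √[2126.96 × 757.49] = 1269.3112
r = -753.22 / 1269.3112 ≈ -0.593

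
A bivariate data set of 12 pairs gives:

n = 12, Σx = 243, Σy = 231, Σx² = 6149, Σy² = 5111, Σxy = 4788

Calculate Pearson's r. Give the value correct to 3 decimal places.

0.122

r = (nΣxy − ΣxΣy) / √[(nΣx² − (Σx)²)(nΣy² − (Σy)²)]
Numerator: 12×4788 − 243×231 = 1323
Denominator: √[(73788 − 59049)(61332 − 53361)] = √[14739 × 7971] = 10839.0299
r = 1323 / 10839.0299 ≈ 0.122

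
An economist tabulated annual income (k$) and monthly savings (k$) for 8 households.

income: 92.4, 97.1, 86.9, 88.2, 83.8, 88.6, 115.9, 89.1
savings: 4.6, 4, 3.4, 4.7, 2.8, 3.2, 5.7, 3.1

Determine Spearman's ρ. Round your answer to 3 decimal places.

Rank income: 6, 7, 2, 3, 1, 4, 8, 5
Rank savings: 6, 5, 4, 7, 1, 3, 8, 2
d = rank(income) − rank(savings): 0, 2, -2, -4, 0, 1, 0, 3; Σd² = 34
ρ = 1 − 6Σd² / [n(n²−1)] = 1 − 6×34 / (8×63) = 1 − 204/504 ≈ 0.595

0.595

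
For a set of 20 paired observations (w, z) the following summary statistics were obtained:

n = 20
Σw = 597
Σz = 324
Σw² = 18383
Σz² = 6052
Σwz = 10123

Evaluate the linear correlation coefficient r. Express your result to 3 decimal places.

0.672

r = (nΣwz − ΣwΣz) / √[(nΣw² − (Σw)²)(nΣz² − (Σz)²)]
Numerator: 20×10123 − 597×324 = 9032
Denominator: √[(367660 − 356409)(121040 − 104976)] = √[11251 × 16064] = 13443.8114
r = 9032 / 13443.8114 ≈ 0.672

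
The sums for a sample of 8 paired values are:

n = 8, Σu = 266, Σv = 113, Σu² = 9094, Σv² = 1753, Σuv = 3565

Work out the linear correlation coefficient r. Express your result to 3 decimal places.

-0.972

r = (nΣuv − ΣuΣv) / √[(nΣu² − (Σu)²)(nΣv² − (Σv)²)]
Numerator: 8×3565 − 266×113 = -1538
Denominator: √[(72752 − 70756)(14024 − 12769)] = √[1996 × 1255] = 1582.7129
r = -1538 / 1582.7129 ≈ -0.972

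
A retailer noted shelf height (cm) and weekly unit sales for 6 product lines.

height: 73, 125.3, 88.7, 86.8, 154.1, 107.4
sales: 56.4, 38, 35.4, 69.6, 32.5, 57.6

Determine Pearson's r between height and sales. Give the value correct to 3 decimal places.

-0.625

n = 6, Σx = 635.3, Σy = 289.5, Σx² = 71712.59, Σy² = 15096.29, Σxy = 29254.35
nΣxy − ΣxΣy = 175526.1 − 183919.35 = -8393.25
nΣx² − (Σx)² = 430275.54 − 403606.09 = 26669.45; nΣy² − (Σy)² = 90577.74 − 83810.25 = 6767.49
r = -8393.25 / √(26669.45 × 6767.49) = -8393.25 / 13434.4794 ≈ -0.625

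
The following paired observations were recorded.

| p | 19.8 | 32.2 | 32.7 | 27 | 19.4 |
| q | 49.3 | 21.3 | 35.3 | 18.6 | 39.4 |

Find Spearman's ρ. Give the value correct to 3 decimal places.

-0.500

Rank p: 2, 4, 5, 3, 1
Rank q: 5, 2, 3, 1, 4
d = rank(p) − rank(q): -3, 2, 2, 2, -3; Σd² = 30
ρ = 1 − 6Σd² / [n(n²−1)] = 1 − 6×30 / (5×24) = 1 − 180/120 ≈ -0.500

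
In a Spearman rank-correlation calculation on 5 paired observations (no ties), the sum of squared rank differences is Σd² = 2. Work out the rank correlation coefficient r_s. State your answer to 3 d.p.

0.900

ρ = 1 − 6Σd² / [n(n²−1)] = 1 − 6×2 / (5×24)
  = 1 − 12/120 = 1 − 0.1000 ≈ 0.900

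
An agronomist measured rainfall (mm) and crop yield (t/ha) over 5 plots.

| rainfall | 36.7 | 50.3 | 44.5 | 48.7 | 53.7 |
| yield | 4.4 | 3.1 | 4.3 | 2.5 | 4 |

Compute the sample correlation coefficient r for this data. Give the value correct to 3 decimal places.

n = 5, Σx = 233.9, Σy = 18.3, Σx² = 11112.61, Σy² = 69.71, Σxy = 845.31
nΣxy − ΣxΣy = 4226.55 − 4280.37 = -53.82
nΣx² − (Σx)² = 55563.05 − 54709.21 = 853.84; nΣy² − (Σy)² = 348.55 − 334.89 = 13.66
r = -53.82 / √(853.84 × 13.66) = -53.82 / 107.9975 ≈ -0.498

-0.498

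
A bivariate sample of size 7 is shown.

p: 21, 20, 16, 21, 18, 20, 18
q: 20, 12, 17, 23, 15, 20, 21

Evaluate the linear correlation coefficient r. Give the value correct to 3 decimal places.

0.298

n = 7, Σp = 134, Σq = 128, Σp² = 2586, Σq² = 2428, Σpq = 2463
nΣpq − ΣpΣq = 17241 − 17152 = 89
nΣp² − (Σp)² = 18102 − 17956 = 146; nΣq² − (Σq)² = 16996 − 16384 = 612
r = 89 / √(146 × 612) = 89 / 298.9180 ≈ 0.298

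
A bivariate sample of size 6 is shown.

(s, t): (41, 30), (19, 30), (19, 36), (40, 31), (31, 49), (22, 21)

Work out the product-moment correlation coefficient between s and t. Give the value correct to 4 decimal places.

n = 6, Σs = 172, Σt = 197, Σs² = 5448, Σt² = 6899, Σst = 5705
nΣst − ΣsΣt = 34230 − 33884 = 346
nΣs² − (Σs)² = 32688 − 29584 = 3104; nΣt² − (Σt)² = 41394 − 38809 = 2585
r = 346 / √(3104 × 2585) = 346 / 2832.6383 ≈ 0.1221

0.1221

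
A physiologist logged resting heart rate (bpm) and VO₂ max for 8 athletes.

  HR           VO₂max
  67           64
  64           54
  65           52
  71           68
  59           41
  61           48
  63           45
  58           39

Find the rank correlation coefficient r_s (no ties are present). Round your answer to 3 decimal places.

0.952

Rank HR: 7, 5, 6, 8, 2, 3, 4, 1
Rank VO₂max: 7, 6, 5, 8, 2, 4, 3, 1
d = rank(HR) − rank(VO₂max): 0, -1, 1, 0, 0, -1, 1, 0; Σd² = 4
ρ = 1 − 6Σd² / [n(n²−1)] = 1 − 6×4 / (8×63) = 1 − 24/504 ≈ 0.952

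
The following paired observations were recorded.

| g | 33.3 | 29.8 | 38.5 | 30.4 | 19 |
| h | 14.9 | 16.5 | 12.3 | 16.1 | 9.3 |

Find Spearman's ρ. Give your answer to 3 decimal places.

Rank g: 4, 2, 5, 3, 1
Rank h: 3, 5, 2, 4, 1
d = rank(g) − rank(h): 1, -3, 3, -1, 0; Σd² = 20
ρ = 1 − 6Σd² / [n(n²−1)] = 1 − 6×20 / (5×24) = 1 − 120/120 ≈ 0.000

0.000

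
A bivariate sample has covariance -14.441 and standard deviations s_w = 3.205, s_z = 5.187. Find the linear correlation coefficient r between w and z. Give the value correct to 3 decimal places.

-0.869

r = Cov(w,z) / (s_w · s_z) = -14.441 / (3.205 × 5.187)
  = -14.441 / 16.6243 ≈ -0.869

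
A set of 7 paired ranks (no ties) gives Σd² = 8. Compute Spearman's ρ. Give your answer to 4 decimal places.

ρ = 1 − 6Σd² / [n(n²−1)] = 1 − 6×8 / (7×48)
  = 1 − 48/336 = 1 − 0.14286 ≈ 0.8571

0.8571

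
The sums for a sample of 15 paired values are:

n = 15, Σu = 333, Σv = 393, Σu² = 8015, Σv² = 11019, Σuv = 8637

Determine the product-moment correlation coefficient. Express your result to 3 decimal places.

-0.131

r = (nΣuv − ΣuΣv) / √[(nΣu² − (Σu)²)(nΣv² − (Σv)²)]
Numerator: 15×8637 − 333×393 = -1314
Denominator: √[(120225 − 110889)(165285 − 154449)] = √[9336 × 10836] = 10058.0762
r = -1314 / 10058.0762 ≈ -0.131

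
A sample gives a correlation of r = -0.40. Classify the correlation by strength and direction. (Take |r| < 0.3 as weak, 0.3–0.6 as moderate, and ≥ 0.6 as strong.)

r = -0.40 < 0 so the relationship is negative.
|r| = 0.40, which falls in the moderate range.

moderate negative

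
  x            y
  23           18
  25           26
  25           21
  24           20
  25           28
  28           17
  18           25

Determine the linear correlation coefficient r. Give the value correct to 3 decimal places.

n = 7, Σx = 168, Σy = 155, Σx² = 4088, Σy² = 3539, Σxy = 3695
nΣxy − ΣxΣy = 25865 − 26040 = -175
nΣx² − (Σx)² = 28616 − 28224 = 392; nΣy² − (Σy)² = 24773 − 24025 = 748
r = -175 / √(392 × 748) = -175 / 541.4942 ≈ -0.323

-0.323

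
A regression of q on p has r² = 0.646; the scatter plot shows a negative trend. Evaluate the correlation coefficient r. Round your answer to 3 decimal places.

-0.804

|r| = √0.646 = 0.804
The association is negative, so r = −0.804.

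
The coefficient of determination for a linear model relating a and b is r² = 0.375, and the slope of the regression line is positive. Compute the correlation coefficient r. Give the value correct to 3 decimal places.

0.612

|r| = √0.375 = 0.612
The association is positive, so r = 0.612.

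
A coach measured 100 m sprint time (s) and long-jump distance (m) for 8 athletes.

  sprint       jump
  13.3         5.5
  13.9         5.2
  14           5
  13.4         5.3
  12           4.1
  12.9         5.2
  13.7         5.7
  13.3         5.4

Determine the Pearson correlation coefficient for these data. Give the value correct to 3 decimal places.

n = 8, Σx = 106.5, Σy = 41.4, Σx² = 1420.65, Σy² = 215.88, Σxy = 552.64
nΣxy − ΣxΣy = 4421.12 − 4409.1 = 12.02
nΣx² − (Σx)² = 11365.2 − 11342.25 = 22.95; nΣy² − (Σy)² = 1727.04 − 1713.96 = 13.08
r = 12.02 / √(22.95 × 13.08) = 12.02 / 17.3259 ≈ 0.694

0.694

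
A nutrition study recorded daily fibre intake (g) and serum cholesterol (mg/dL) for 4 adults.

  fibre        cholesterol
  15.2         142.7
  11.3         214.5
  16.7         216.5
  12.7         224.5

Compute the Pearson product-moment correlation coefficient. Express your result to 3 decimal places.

-0.343

n = 4, Σx = 55.9, Σy = 798.2, Σx² = 798.91, Σy² = 163646.04, Σxy = 11059.59
nΣxy − ΣxΣy = 44238.36 − 44619.38 = -381.02
nΣx² − (Σx)² = 3195.64 − 3124.81 = 70.83; nΣy² − (Σy)² = 654584.16 − 637123.24 = 17460.92
r = -381.02 / √(70.83 × 17460.92) = -381.02 / 1112.0958 ≈ -0.343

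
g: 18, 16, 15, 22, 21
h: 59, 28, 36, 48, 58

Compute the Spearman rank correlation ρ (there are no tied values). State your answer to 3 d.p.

Rank g: 3, 2, 1, 5, 4
Rank h: 5, 1, 2, 3, 4
d = rank(g) − rank(h): -2, 1, -1, 2, 0; Σd² = 10
ρ = 1 − 6Σd² / [n(n²−1)] = 1 − 6×10 / (5×24) = 1 − 60/120 ≈ 0.500

0.500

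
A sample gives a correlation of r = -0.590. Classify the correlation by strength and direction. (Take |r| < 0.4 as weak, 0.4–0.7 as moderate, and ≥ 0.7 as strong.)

moderate negative

r = -0.590 < 0 so the relationship is negative.
|r| = 0.590, which falls in the moderate range.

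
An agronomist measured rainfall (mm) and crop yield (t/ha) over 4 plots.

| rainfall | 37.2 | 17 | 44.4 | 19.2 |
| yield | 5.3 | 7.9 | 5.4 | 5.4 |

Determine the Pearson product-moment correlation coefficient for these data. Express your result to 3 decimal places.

n = 4, Σx = 117.8, Σy = 24, Σx² = 4012.84, Σy² = 148.82, Σxy = 674.9
nΣxy − ΣxΣy = 2699.6 − 2827.2 = -127.6
nΣx² − (Σx)² = 16051.36 − 13876.84 = 2174.52; nΣy² − (Σy)² = 595.28 − 576 = 19.28
r = -127.6 / √(2174.52 × 19.28) = -127.6 / 204.7553 ≈ -0.623

-0.623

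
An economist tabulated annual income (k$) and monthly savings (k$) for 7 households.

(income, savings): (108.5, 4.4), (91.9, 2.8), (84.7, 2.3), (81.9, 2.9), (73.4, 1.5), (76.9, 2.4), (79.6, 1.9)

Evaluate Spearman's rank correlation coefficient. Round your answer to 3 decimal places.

0.750

Rank income: 7, 6, 5, 4, 1, 2, 3
Rank savings: 7, 5, 3, 6, 1, 4, 2
d = rank(income) − rank(savings): 0, 1, 2, -2, 0, -2, 1; Σd² = 14
ρ = 1 − 6Σd² / [n(n²−1)] = 1 − 6×14 / (7×48) = 1 − 84/336 ≈ 0.750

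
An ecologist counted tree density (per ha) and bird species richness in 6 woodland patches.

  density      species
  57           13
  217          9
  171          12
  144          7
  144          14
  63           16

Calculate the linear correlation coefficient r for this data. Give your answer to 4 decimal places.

n = 6, Σx = 796, Σy = 71, Σx² = 125020, Σy² = 895, Σxy = 8778
nΣxy − ΣxΣy = 52668 − 56516 = -3848
nΣx² − (Σx)² = 750120 − 633616 = 116504; nΣy² − (Σy)² = 5370 − 5041 = 329
r = -3848 / √(116504 × 329) = -3848 / 6191.1078 ≈ -0.6215

-0.6215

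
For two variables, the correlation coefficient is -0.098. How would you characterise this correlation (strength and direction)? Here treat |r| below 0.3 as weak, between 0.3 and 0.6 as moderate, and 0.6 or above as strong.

weak negative

r = -0.098 < 0 so the relationship is negative.
|r| = 0.098, which falls in the weak range.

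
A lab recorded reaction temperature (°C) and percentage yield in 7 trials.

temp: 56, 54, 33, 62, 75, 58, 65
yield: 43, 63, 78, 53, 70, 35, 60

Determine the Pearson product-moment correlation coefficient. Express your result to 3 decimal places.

-0.253

n = 7, Σx = 403, Σy = 402, Σx² = 24199, Σy² = 24436, Σxy = 22850
nΣxy − ΣxΣy = 159950 − 162006 = -2056
nΣx² − (Σx)² = 169393 − 162409 = 6984; nΣy² − (Σy)² = 171052 − 161604 = 9448
r = -2056 / √(6984 × 9448) = -2056 / 8123.1048 ≈ -0.253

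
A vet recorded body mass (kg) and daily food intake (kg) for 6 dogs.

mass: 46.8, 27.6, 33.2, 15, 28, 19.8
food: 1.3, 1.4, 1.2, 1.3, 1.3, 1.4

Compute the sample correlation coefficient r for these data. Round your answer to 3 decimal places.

-0.340

n = 6, Σx = 170.4, Σy = 7.9, Σx² = 5455.28, Σy² = 10.43, Σxy = 222.94
nΣxy − ΣxΣy = 1337.64 − 1346.16 = -8.52
nΣx² − (Σx)² = 32731.68 − 29036.16 = 3695.52; nΣy² − (Σy)² = 62.58 − 62.41 = 0.17
r = -8.52 / √(3695.52 × 0.17) = -8.52 / 25.0647 ≈ -0.340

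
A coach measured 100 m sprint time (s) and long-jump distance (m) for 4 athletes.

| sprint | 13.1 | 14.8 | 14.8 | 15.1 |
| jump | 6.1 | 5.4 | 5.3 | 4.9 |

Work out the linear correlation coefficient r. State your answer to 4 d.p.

-0.9565

n = 4, Σx = 57.8, Σy = 21.7, Σx² = 837.7, Σy² = 118.47, Σxy = 312.26
nΣxy − ΣxΣy = 1249.04 − 1254.26 = -5.22
nΣx² − (Σx)² = 3350.8 − 3340.84 = 9.96; nΣy² − (Σy)² = 473.88 − 470.89 = 2.99
r = -5.22 / √(9.96 × 2.99) = -5.22 / 5.4571 ≈ -0.9565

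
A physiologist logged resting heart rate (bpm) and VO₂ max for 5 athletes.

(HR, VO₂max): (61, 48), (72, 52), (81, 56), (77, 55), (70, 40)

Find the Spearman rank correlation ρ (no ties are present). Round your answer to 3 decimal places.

0.900

Rank HR: 1, 3, 5, 4, 2
Rank VO₂max: 2, 3, 5, 4, 1
d = rank(HR) − rank(VO₂max): -1, 0, 0, 0, 1; Σd² = 2
ρ = 1 − 6Σd² / [n(n²−1)] = 1 − 6×2 / (5×24) = 1 − 12/120 ≈ 0.900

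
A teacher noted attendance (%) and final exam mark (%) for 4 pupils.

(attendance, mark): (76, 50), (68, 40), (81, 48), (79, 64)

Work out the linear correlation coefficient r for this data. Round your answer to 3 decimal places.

0.654

n = 4, Σx = 304, Σy = 202, Σx² = 23202, Σy² = 10500, Σxy = 15464
nΣxy − ΣxΣy = 61856 − 61408 = 448
nΣx² − (Σx)² = 92808 − 92416 = 392; nΣy² − (Σy)² = 42000 − 40804 = 1196
r = 448 / √(392 × 1196) = 448 / 684.7131 ≈ 0.654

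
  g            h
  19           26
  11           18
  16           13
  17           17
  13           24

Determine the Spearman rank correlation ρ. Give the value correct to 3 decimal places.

Rank g: 5, 1, 3, 4, 2
Rank h: 5, 3, 1, 2, 4
d = rank(g) − rank(h): 0, -2, 2, 2, -2; Σd² = 16
ρ = 1 − 6Σd² / [n(n²−1)] = 1 − 6×16 / (5×24) = 1 − 96/120 ≈ 0.200

0.200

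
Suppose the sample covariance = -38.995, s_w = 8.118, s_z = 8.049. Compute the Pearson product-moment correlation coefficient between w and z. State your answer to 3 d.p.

-0.597

r = Cov(w,z) / (s_w · s_z) = -38.995 / (8.118 × 8.049)
  = -38.995 / 65.3418 ≈ -0.597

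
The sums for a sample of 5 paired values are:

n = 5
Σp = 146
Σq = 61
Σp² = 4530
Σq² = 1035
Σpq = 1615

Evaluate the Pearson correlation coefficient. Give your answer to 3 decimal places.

r = (nΣpq − ΣpΣq) / √[(nΣp² − (Σp)²)(nΣq² − (Σq)²)]
Numerator: 5×1615 − 146×61 = -831
Denominator: √[(22650 − 21316)(5175 − 3721)] = √[1334 × 1454] = 1392.7082
r = -831 / 1392.7082 ≈ -0.597

-0.597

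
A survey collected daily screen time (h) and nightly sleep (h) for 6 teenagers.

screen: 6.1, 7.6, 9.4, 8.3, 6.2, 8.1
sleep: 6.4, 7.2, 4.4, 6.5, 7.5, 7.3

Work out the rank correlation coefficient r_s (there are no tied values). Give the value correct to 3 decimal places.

Rank screen: 1, 3, 6, 5, 2, 4
Rank sleep: 2, 4, 1, 3, 6, 5
d = rank(screen) − rank(sleep): -1, -1, 5, 2, -4, -1; Σd² = 48
ρ = 1 − 6Σd² / [n(n²−1)] = 1 − 6×48 / (6×35) = 1 − 288/210 ≈ -0.371

-0.371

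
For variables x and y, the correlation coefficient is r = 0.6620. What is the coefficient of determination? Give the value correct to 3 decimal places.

r² = (0.6620)² = 0.438

0.438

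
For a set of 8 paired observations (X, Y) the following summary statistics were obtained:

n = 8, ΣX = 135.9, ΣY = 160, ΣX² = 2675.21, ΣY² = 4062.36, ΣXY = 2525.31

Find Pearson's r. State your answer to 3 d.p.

-0.343

r = (nΣXY − ΣXΣY) / √[(nΣX² − (ΣX)²)(nΣY² − (ΣY)²)]
Numerator: 8×2525.31 − 135.9×160 = -1541.52
Denominator: √[(21401.68 − 18468.81)(32498.88 − 25600)] = √[2932.87 × 6898.88] = 4498.1683
r = -1541.52 / 4498.1683 ≈ -0.343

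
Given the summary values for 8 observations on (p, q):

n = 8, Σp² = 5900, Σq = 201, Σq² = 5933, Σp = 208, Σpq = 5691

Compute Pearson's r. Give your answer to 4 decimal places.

r = (nΣpq − ΣpΣq) / √[(nΣp² − (Σp)²)(nΣq² − (Σq)²)]
Numerator: 8×5691 − 208×201 = 3720
Denominator: √[(47200 − 43264)(47464 − 40401)] = √[3936 × 7063] = 5272.5675
r = 3720 / 5272.5675 ≈ 0.7055

0.7055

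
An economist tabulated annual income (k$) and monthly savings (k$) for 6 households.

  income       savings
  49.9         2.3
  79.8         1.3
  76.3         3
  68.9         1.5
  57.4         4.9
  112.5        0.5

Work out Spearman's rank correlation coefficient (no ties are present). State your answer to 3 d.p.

-0.714

Rank income: 1, 5, 4, 3, 2, 6
Rank savings: 4, 2, 5, 3, 6, 1
d = rank(income) − rank(savings): -3, 3, -1, 0, -4, 5; Σd² = 60
ρ = 1 − 6Σd² / [n(n²−1)] = 1 − 6×60 / (6×35) = 1 − 360/210 ≈ -0.714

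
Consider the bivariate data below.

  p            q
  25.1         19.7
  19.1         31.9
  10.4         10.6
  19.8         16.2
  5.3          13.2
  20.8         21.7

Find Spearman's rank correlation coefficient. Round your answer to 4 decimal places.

0.5429

Rank p: 6, 3, 2, 4, 1, 5
Rank q: 4, 6, 1, 3, 2, 5
d = rank(p) − rank(q): 2, -3, 1, 1, -1, 0; Σd² = 16
ρ = 1 − 6Σd² / [n(n²−1)] = 1 − 6×16 / (6×35) = 1 − 96/210 ≈ 0.5429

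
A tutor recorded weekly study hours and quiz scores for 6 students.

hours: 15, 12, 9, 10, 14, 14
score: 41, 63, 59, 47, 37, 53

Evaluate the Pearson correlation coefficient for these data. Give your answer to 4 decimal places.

n = 6, Σx = 74, Σy = 300, Σx² = 942, Σy² = 15518, Σxy = 3632
nΣxy − ΣxΣy = 21792 − 22200 = -408
nΣx² − (Σx)² = 5652 − 5476 = 176; nΣy² − (Σy)² = 93108 − 90000 = 3108
r = -408 / √(176 × 3108) = -408 / 739.5999 ≈ -0.5516

-0.5516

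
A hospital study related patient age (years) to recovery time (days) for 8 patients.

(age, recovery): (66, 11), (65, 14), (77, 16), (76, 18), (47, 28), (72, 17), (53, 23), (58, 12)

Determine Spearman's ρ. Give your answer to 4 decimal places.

Rank age: 5, 4, 8, 7, 1, 6, 2, 3
Rank recovery: 1, 3, 4, 6, 8, 5, 7, 2
d = rank(age) − rank(recovery): 4, 1, 4, 1, -7, 1, -5, 1; Σd² = 110
ρ = 1 − 6Σd² / [n(n²−1)] = 1 − 6×110 / (8×63) = 1 − 660/504 ≈ -0.3095

-0.3095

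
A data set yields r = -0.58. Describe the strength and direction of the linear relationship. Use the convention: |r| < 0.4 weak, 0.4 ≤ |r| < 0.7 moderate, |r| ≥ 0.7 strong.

moderate negative

r = -0.58 < 0 so the relationship is negative.
|r| = 0.58, which falls in the moderate range.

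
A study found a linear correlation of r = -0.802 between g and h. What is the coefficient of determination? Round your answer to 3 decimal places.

r² = (-0.802)² = 0.643

0.643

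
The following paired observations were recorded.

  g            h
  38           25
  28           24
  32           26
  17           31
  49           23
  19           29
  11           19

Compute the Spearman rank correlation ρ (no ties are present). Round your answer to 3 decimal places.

Rank g: 6, 4, 5, 2, 7, 3, 1
Rank h: 4, 3, 5, 7, 2, 6, 1
d = rank(g) − rank(h): 2, 1, 0, -5, 5, -3, 0; Σd² = 64
ρ = 1 − 6Σd² / [n(n²−1)] = 1 − 6×64 / (7×48) = 1 − 384/336 ≈ -0.143

-0.143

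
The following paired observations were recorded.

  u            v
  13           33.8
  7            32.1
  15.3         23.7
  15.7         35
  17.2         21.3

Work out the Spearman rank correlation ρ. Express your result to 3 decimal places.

Rank u: 2, 1, 3, 4, 5
Rank v: 4, 3, 2, 5, 1
d = rank(u) − rank(v): -2, -2, 1, -1, 4; Σd² = 26
ρ = 1 − 6Σd² / [n(n²−1)] = 1 − 6×26 / (5×24) = 1 − 156/120 ≈ -0.300

-0.300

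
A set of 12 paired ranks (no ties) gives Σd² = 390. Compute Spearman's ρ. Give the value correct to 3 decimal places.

ρ = 1 − 6Σd² / [n(n²−1)] = 1 − 6×390 / (12×143)
  = 1 − 2340/1716 = 1 − 1.3636 ≈ -0.364

-0.364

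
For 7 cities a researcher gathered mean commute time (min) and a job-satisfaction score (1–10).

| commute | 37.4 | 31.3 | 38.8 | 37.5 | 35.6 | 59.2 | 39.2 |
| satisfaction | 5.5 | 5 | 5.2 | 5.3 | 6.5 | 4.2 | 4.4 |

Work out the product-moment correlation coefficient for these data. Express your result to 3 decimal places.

-0.580

n = 7, Σx = 279, Σy = 36.1, Σx² = 11598.78, Σy² = 189.63, Σxy = 1415.23
nΣxy − ΣxΣy = 9906.61 − 10071.9 = -165.29
nΣx² − (Σx)² = 81191.46 − 77841 = 3350.46; nΣy² − (Σy)² = 1327.41 − 1303.21 = 24.2
r = -165.29 / √(3350.46 × 24.2) = -165.29 / 284.7475 ≈ -0.580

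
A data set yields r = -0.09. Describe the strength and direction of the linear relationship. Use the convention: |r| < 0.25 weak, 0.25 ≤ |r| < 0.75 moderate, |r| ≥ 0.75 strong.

r = -0.09 < 0 so the relationship is negative.
|r| = 0.09, which falls in the weak range.

weak negative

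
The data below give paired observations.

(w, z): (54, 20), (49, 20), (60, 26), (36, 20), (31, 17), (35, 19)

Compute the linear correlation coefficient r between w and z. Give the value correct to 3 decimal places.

0.809

n = 6, Σw = 265, Σz = 122, Σw² = 12399, Σz² = 2526, Σwz = 5532
nΣwz − ΣwΣz = 33192 − 32330 = 862
nΣw² − (Σw)² = 74394 − 70225 = 4169; nΣz² − (Σz)² = 15156 − 14884 = 272
r = 862 / √(4169 × 272) = 862 / 1064.8793 ≈ 0.809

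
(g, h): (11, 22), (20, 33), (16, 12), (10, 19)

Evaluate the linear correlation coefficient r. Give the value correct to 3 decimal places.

0.480

n = 4, Σg = 57, Σh = 86, Σg² = 877, Σh² = 2078, Σgh = 1284
nΣgh − ΣgΣh = 5136 − 4902 = 234
nΣg² − (Σg)² = 3508 − 3249 = 259; nΣh² − (Σh)² = 8312 − 7396 = 916
r = 234 / √(259 × 916) = 234 / 487.0770 ≈ 0.480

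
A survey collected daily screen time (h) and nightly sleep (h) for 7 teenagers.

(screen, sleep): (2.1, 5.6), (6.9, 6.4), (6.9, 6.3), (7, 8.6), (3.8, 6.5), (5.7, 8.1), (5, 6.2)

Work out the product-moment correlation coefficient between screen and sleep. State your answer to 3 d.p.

0.540

n = 7, Σx = 37.4, Σy = 47.7, Σx² = 220.56, Σy² = 332.27, Σxy = 261.46
nΣxy − ΣxΣy = 1830.22 − 1783.98 = 46.24
nΣx² − (Σx)² = 1543.92 − 1398.76 = 145.16; nΣy² − (Σy)² = 2325.89 − 2275.29 = 50.6
r = 46.24 / √(145.16 × 50.6) = 46.24 / 85.7035 ≈ 0.540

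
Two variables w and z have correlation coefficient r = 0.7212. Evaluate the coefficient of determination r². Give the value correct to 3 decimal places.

0.520

r² = (0.7212)² = 0.520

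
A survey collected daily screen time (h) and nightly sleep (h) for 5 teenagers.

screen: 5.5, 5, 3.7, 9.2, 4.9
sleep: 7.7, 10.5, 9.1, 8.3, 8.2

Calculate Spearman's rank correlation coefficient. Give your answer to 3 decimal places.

-0.300

Rank screen: 4, 3, 1, 5, 2
Rank sleep: 1, 5, 4, 3, 2
d = rank(screen) − rank(sleep): 3, -2, -3, 2, 0; Σd² = 26
ρ = 1 − 6Σd² / [n(n²−1)] = 1 − 6×26 / (5×24) = 1 − 156/120 ≈ -0.300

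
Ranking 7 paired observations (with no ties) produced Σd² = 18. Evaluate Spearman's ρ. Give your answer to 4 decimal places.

0.6786

ρ = 1 − 6Σd² / [n(n²−1)] = 1 − 6×18 / (7×48)
  = 1 − 108/336 = 1 − 0.32143 ≈ 0.6786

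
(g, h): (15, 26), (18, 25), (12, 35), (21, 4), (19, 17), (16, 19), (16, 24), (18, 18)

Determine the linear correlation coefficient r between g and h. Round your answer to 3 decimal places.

n = 8, Σg = 135, Σh = 168, Σg² = 2331, Σh² = 4092, Σgh = 2679
nΣgh − ΣgΣh = 21432 − 22680 = -1248
nΣg² − (Σg)² = 18648 − 18225 = 423; nΣh² − (Σh)² = 32736 − 28224 = 4512
r = -1248 / √(423 × 4512) = -1248 / 1381.5122 ≈ -0.903

-0.903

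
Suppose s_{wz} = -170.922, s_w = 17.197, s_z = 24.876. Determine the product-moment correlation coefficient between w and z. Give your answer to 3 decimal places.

-0.400

r = Cov(w,z) / (s_w · s_z) = -170.922 / (17.197 × 24.876)
  = -170.922 / 427.7926 ≈ -0.400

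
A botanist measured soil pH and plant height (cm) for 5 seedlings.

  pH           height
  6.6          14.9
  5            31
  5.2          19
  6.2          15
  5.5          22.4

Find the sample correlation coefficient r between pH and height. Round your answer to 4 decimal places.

n = 5, Σx = 28.5, Σy = 102.3, Σx² = 164.29, Σy² = 2270.77, Σxy = 568.34
nΣxy − ΣxΣy = 2841.7 − 2915.55 = -73.85
nΣx² − (Σx)² = 821.45 − 812.25 = 9.2; nΣy² − (Σy)² = 11353.85 − 10465.29 = 888.56
r = -73.85 / √(9.2 × 888.56) = -73.85 / 90.4143 ≈ -0.8168

-0.8168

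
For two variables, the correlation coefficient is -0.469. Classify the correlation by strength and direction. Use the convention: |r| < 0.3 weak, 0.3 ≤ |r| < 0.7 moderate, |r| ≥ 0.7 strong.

r = -0.469 < 0 so the relationship is negative.
|r| = 0.469, which falls in the moderate range.

moderate negative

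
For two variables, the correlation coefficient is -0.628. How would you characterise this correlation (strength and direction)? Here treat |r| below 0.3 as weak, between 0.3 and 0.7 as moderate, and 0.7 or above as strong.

moderate negative

r = -0.628 < 0 so the relationship is negative.
|r| = 0.628, which falls in the moderate range.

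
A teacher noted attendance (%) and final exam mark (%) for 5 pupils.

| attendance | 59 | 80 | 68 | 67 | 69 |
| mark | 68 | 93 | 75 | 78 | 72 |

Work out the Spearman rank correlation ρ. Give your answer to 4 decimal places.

0.6000

Rank attendance: 1, 5, 3, 2, 4
Rank mark: 1, 5, 3, 4, 2
d = rank(attendance) − rank(mark): 0, 0, 0, -2, 2; Σd² = 8
ρ = 1 − 6Σd² / [n(n²−1)] = 1 − 6×8 / (5×24) = 1 − 48/120 ≈ 0.6000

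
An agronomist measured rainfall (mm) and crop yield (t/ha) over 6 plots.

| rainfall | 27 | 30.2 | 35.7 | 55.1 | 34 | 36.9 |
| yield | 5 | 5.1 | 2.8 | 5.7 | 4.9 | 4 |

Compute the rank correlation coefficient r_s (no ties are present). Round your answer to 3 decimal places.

-0.029

Rank rainfall: 1, 2, 4, 6, 3, 5
Rank yield: 4, 5, 1, 6, 3, 2
d = rank(rainfall) − rank(yield): -3, -3, 3, 0, 0, 3; Σd² = 36
ρ = 1 − 6Σd² / [n(n²−1)] = 1 − 6×36 / (6×35) = 1 − 216/210 ≈ -0.029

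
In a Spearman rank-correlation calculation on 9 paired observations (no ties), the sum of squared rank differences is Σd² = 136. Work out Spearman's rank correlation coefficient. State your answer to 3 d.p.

ρ = 1 − 6Σd² / [n(n²−1)] = 1 − 6×136 / (9×80)
  = 1 − 816/720 = 1 − 1.1333 ≈ -0.133

-0.133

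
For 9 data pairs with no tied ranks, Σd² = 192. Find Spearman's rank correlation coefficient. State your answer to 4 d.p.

-0.6000

ρ = 1 − 6Σd² / [n(n²−1)] = 1 − 6×192 / (9×80)
  = 1 − 1152/720 = 1 − 1.60000 ≈ -0.6000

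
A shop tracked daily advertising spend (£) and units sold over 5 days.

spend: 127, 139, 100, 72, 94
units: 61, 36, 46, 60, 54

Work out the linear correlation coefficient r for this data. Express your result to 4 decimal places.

n = 5, Σx = 532, Σy = 257, Σx² = 59470, Σy² = 13649, Σxy = 26747
nΣxy − ΣxΣy = 133735 − 136724 = -2989
nΣx² − (Σx)² = 297350 − 283024 = 14326; nΣy² − (Σy)² = 68245 − 66049 = 2196
r = -2989 / √(14326 × 2196) = -2989 / 5608.9122 ≈ -0.5329

-0.5329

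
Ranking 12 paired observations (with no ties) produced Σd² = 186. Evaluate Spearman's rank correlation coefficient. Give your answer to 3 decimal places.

0.350

ρ = 1 − 6Σd² / [n(n²−1)] = 1 − 6×186 / (12×143)
  = 1 − 1116/1716 = 1 − 0.6503 ≈ 0.350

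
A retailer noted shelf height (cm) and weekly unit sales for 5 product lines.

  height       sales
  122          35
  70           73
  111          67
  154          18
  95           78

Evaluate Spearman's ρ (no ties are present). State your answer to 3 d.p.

Rank height: 4, 1, 3, 5, 2
Rank sales: 2, 4, 3, 1, 5
d = rank(height) − rank(sales): 2, -3, 0, 4, -3; Σd² = 38
ρ = 1 − 6Σd² / [n(n²−1)] = 1 − 6×38 / (5×24) = 1 − 228/120 ≈ -0.900

-0.900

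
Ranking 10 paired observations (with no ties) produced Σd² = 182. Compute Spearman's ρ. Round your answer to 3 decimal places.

-0.103

ρ = 1 − 6Σd² / [n(n²−1)] = 1 − 6×182 / (10×99)
  = 1 − 1092/990 = 1 − 1.1030 ≈ -0.103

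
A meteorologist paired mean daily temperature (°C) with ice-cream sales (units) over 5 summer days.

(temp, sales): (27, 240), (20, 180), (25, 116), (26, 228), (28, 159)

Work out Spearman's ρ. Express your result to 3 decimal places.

0.200

Rank temp: 4, 1, 2, 3, 5
Rank sales: 5, 3, 1, 4, 2
d = rank(temp) − rank(sales): -1, -2, 1, -1, 3; Σd² = 16
ρ = 1 − 6Σd² / [n(n²−1)] = 1 − 6×16 / (5×24) = 1 − 96/120 ≈ 0.200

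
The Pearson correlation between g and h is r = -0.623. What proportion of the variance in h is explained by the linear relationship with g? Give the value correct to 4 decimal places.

r² = (-0.623)² = 0.3881

0.3881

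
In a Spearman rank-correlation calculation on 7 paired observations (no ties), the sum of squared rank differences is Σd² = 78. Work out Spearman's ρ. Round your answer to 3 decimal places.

ρ = 1 − 6Σd² / [n(n²−1)] = 1 − 6×78 / (7×48)
  = 1 − 468/336 = 1 − 1.3929 ≈ -0.393

-0.393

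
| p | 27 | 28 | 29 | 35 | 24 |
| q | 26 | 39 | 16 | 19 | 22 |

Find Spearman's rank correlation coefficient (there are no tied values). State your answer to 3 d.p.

Rank p: 2, 3, 4, 5, 1
Rank q: 4, 5, 1, 2, 3
d = rank(p) − rank(q): -2, -2, 3, 3, -2; Σd² = 30
ρ = 1 − 6Σd² / [n(n²−1)] = 1 − 6×30 / (5×24) = 1 − 180/120 ≈ -0.500

-0.500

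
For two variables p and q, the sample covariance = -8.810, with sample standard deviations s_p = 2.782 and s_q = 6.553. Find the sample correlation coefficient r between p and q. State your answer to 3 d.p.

r = Cov(p,q) / (s_p · s_q) = -8.810 / (2.782 × 6.553)
  = -8.810 / 18.2304 ≈ -0.483

-0.483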